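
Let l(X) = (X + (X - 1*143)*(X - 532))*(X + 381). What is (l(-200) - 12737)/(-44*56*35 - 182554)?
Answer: -45395819/268794 ≈ -168.89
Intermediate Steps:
l(X) = (381 + X)*(X + (-532 + X)*(-143 + X)) (l(X) = (X + (X - 143)*(-532 + X))*(381 + X) = (X + (-143 + X)*(-532 + X))*(381 + X) = (X + (-532 + X)*(-143 + X))*(381 + X) = (381 + X)*(X + (-532 + X)*(-143 + X)))
(l(-200) - 12737)/(-44*56*35 - 182554) = ((28984956 + (-200)³ - 180718*(-200) - 293*(-200)²) - 12737)/(-44*56*35 - 182554) = ((28984956 - 8000000 + 36143600 - 293*40000) - 12737)/(-2464*35 - 182554) = ((28984956 - 8000000 + 36143600 - 11720000) - 12737)/(-86240 - 182554) = (45408556 - 12737)/(-268794) = 45395819*(-1/268794) = -45395819/268794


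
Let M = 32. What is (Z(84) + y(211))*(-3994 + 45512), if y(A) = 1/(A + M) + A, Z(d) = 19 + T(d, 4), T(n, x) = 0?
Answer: 2320482538/243 ≈ 9.5493e+6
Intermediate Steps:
Z(d) = 19 (Z(d) = 19 + 0 = 19)
y(A) = A + 1/(32 + A) (y(A) = 1/(A + 32) + A = 1/(32 + A) + A = A + 1/(32 + A))
(Z(84) + y(211))*(-3994 + 45512) = (19 + (1 + 211**2 + 32*211)/(32 + 211))*(-3994 + 45512) = (19 + (1 + 44521 + 6752)/243)*41518 = (19 + (1/243)*51274)*41518 = (19 + 51274/243)*41518 = (55891/243)*41518 = 2320482538/243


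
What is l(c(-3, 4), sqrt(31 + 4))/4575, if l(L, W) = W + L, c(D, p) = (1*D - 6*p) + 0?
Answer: -9/1525 + sqrt(35)/4575 ≈ -0.0046085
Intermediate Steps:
c(D, p) = D - 6*p (c(D, p) = (D - 6*p) + 0 = D - 6*p)
l(L, W) = L + W
l(c(-3, 4), sqrt(31 + 4))/4575 = ((-3 - 6*4) + sqrt(31 + 4))/4575 = ((-3 - 24) + sqrt(35))*(1/4575) = (-27 + sqrt(35))*(1/4575) = -9/1525 + sqrt(35)/4575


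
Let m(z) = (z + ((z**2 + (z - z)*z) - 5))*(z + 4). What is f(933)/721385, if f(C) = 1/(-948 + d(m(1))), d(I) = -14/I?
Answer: -3/2049599062 ≈ -1.4637e-9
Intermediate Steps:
m(z) = (4 + z)*(-5 + z + z**2) (m(z) = (z + ((z**2 + 0*z) - 5))*(4 + z) = (z + ((z**2 + 0) - 5))*(4 + z) = (z + (z**2 - 5))*(4 + z) = (z + (-5 + z**2))*(4 + z) = (-5 + z + z**2)*(4 + z) = (4 + z)*(-5 + z + z**2))
f(C) = -15/14206 (f(C) = 1/(-948 - 14/(-20 + 1**3 - 1*1 + 5*1**2)) = 1/(-948 - 14/(-20 + 1 - 1 + 5*1)) = 1/(-948 - 14/(-20 + 1 - 1 + 5)) = 1/(-948 - 14/(-15)) = 1/(-948 - 14*(-1/15)) = 1/(-948 + 14/15) = 1/(-14206/15) = -15/14206)
f(933)/721385 = -15/14206/721385 = -15/14206*1/721385 = -3/2049599062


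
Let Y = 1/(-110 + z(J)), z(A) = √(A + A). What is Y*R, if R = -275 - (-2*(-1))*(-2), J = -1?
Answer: 14905/6051 + 271*I*√2/12102 ≈ 2.4632 + 0.031668*I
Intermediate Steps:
z(A) = √2*√A (z(A) = √(2*A) = √2*√A)
Y = 1/(-110 + I*√2) (Y = 1/(-110 + √2*√(-1)) = 1/(-110 + √2*I) = 1/(-110 + I*√2) ≈ -0.0090894 - 0.0001169*I)
R = -271 (R = -275 - 2*(-2) = -275 - 1*(-4) = -275 + 4 = -271)
Y*R = (-55/6051 - I*√2/12102)*(-271) = 14905/6051 + 271*I*√2/12102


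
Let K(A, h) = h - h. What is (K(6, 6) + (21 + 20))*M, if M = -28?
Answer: -1148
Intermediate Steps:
K(A, h) = 0
(K(6, 6) + (21 + 20))*M = (0 + (21 + 20))*(-28) = (0 + 41)*(-28) = 41*(-28) = -1148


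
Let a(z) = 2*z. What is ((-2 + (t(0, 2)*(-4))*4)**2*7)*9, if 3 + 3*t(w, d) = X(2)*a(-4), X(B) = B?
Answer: 621628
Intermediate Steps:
t(w, d) = -19/3 (t(w, d) = -1 + (2*(2*(-4)))/3 = -1 + (2*(-8))/3 = -1 + (1/3)*(-16) = -1 - 16/3 = -19/3)
((-2 + (t(0, 2)*(-4))*4)**2*7)*9 = ((-2 - 19/3*(-4)*4)**2*7)*9 = ((-2 + (76/3)*4)**2*7)*9 = ((-2 + 304/3)**2*7)*9 = ((298/3)**2*7)*9 = ((88804/9)*7)*9 = (621628/9)*9 = 621628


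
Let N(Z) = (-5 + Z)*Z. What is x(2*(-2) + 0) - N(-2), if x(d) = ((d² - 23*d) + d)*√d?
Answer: -14 + 208*I ≈ -14.0 + 208.0*I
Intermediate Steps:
x(d) = √d*(d² - 22*d) (x(d) = (d² - 22*d)*√d = √d*(d² - 22*d))
N(Z) = Z*(-5 + Z)
x(2*(-2) + 0) - N(-2) = (2*(-2) + 0)^(3/2)*(-22 + (2*(-2) + 0)) - (-2)*(-5 - 2) = (-4 + 0)^(3/2)*(-22 + (-4 + 0)) - (-2)*(-7) = (-4)^(3/2)*(-22 - 4) - 1*14 = -8*I*(-26) - 14 = 208*I - 14 = -14 + 208*I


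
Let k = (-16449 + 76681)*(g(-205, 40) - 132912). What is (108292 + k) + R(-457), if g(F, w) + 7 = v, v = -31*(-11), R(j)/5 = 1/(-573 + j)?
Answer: -1644977939625/206 ≈ -7.9853e+9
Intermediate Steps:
R(j) = 5/(-573 + j)
v = 341
g(F, w) = 334 (g(F, w) = -7 + 341 = 334)
k = -7985438096 (k = (-16449 + 76681)*(334 - 132912) = 60232*(-132578) = -7985438096)
(108292 + k) + R(-457) = (108292 - 7985438096) + 5/(-573 - 457) = -7985329804 + 5/(-1030) = -7985329804 + 5*(-1/1030) = -7985329804 - 1/206 = -1644977939625/206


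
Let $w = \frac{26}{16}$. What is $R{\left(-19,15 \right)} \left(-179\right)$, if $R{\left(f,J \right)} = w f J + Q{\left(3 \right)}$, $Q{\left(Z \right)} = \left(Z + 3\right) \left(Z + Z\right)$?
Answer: $\frac{611643}{8} \approx 76455.0$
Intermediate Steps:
$Q{\left(Z \right)} = 2 Z \left(3 + Z\right)$ ($Q{\left(Z \right)} = \left(3 + Z\right) 2 Z = 2 Z \left(3 + Z\right)$)
$w = \frac{13}{8}$ ($w = 26 \cdot \frac{1}{16} = \frac{13}{8} \approx 1.625$)
$R{\left(f,J \right)} = 36 + \frac{13 J f}{8}$ ($R{\left(f,J \right)} = \frac{13 f}{8} J + 2 \cdot 3 \left(3 + 3\right) = \frac{13 J f}{8} + 2 \cdot 3 \cdot 6 = \frac{13 J f}{8} + 36 = 36 + \frac{13 J f}{8}$)
$R{\left(-19,15 \right)} \left(-179\right) = \left(36 + \frac{13}{8} \cdot 15 \left(-19\right)\right) \left(-179\right) = \left(36 - \frac{3705}{8}\right) \left(-179\right) = \left(- \frac{3417}{8}\right) \left(-179\right) = \frac{611643}{8}$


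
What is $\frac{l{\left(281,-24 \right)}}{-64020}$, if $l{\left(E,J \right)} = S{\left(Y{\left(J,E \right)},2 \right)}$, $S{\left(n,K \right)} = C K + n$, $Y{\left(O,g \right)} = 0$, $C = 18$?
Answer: $- \frac{3}{5335} \approx -0.00056232$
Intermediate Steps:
$S{\left(n,K \right)} = n + 18 K$ ($S{\left(n,K \right)} = 18 K + n = n + 18 K$)
$l{\left(E,J \right)} = 36$ ($l{\left(E,J \right)} = 0 + 18 \cdot 2 = 0 + 36 = 36$)
$\frac{l{\left(281,-24 \right)}}{-64020} = \frac{36}{-64020} = 36 \left(- \frac{1}{64020}\right) = - \frac{3}{5335}$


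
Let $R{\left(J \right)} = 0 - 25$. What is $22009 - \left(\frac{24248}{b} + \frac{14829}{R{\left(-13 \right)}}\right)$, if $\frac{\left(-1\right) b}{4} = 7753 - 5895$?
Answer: $\frac{525010941}{23225} \approx 22605.0$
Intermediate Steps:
$b = -7432$ ($b = - 4 \left(7753 - 5895\right) = \left(-4\right) 1858 = -7432$)
$R{\left(J \right)} = -25$ ($R{\left(J \right)} = 0 - 25 = -25$)
$22009 - \left(\frac{24248}{b} + \frac{14829}{R{\left(-13 \right)}}\right) = 22009 - \left(\frac{24248}{-7432} + \frac{14829}{-25}\right) = 22009 - \left(24248 \left(- \frac{1}{7432}\right) + 14829 \left(- \frac{1}{25}\right)\right) = 22009 - \left(- \frac{3031}{929} - \frac{14829}{25}\right) = 22009 - - \frac{13851916}{23225} = 22009 + \frac{13851916}{23225} = \frac{525010941}{23225}$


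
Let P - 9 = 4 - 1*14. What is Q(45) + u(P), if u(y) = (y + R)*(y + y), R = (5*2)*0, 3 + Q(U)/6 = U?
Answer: 254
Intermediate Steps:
Q(U) = -18 + 6*U
R = 0 (R = 10*0 = 0)
P = -1 (P = 9 + (4 - 1*14) = 9 + (4 - 14) = 9 - 10 = -1)
u(y) = 2*y² (u(y) = (y + 0)*(y + y) = y*(2*y) = 2*y²)
Q(45) + u(P) = (-18 + 6*45) + 2*(-1)² = (-18 + 270) + 2*1 = 252 + 2 = 254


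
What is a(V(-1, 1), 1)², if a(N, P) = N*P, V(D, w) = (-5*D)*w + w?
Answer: 36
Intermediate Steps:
V(D, w) = w - 5*D*w (V(D, w) = -5*D*w + w = w - 5*D*w)
a(V(-1, 1), 1)² = ((1*(1 - 5*(-1)))*1)² = ((1*(1 + 5))*1)² = ((1*6)*1)² = (6*1)² = 6² = 36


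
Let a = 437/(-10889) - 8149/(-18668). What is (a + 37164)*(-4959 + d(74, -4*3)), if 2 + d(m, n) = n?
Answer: -37569146844177629/203275852 ≈ -1.8482e+8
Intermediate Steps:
d(m, n) = -2 + n
a = 80576545/203275852 (a = 437*(-1/10889) - 8149*(-1/18668) = -437/10889 + 8149/18668 = 80576545/203275852 ≈ 0.39639)
(a + 37164)*(-4959 + d(74, -4*3)) = (80576545/203275852 + 37164)*(-4959 + (-2 - 4*3)) = 7554624340273*(-4959 + (-2 - 12))/203275852 = 7554624340273*(-4959 - 14)/203275852 = (7554624340273/203275852)*(-4973) = -37569146844177629/203275852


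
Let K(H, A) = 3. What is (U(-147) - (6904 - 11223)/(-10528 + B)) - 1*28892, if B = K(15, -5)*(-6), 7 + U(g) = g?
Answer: -306323435/10546 ≈ -29046.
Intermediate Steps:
U(g) = -7 + g
B = -18 (B = 3*(-6) = -18)
(U(-147) - (6904 - 11223)/(-10528 + B)) - 1*28892 = ((-7 - 147) - (6904 - 11223)/(-10528 - 18)) - 1*28892 = (-154 - (-4319)/(-10546)) - 28892 = (-154 - (-4319)*(-1)/10546) - 28892 = (-154 - 1*4319/10546) - 28892 = (-154 - 4319/10546) - 28892 = -1628403/10546 - 28892 = -306323435/10546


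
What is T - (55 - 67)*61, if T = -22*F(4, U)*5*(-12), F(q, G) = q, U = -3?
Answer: 6012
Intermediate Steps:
T = 5280 (T = -88*5*(-12) = -22*20*(-12) = -440*(-12) = 5280)
T - (55 - 67)*61 = 5280 - (55 - 67)*61 = 5280 - (-12)*61 = 5280 - 1*(-732) = 5280 + 732 = 6012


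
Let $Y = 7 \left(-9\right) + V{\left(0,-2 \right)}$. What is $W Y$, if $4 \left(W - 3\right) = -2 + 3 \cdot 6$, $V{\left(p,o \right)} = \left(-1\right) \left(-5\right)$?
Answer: $-406$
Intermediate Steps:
$V{\left(p,o \right)} = 5$
$Y = -58$ ($Y = 7 \left(-9\right) + 5 = -63 + 5 = -58$)
$W = 7$ ($W = 3 + \frac{-2 + 3 \cdot 6}{4} = 3 + \frac{-2 + 18}{4} = 3 + \frac{1}{4} \cdot 16 = 3 + 4 = 7$)
$W Y = 7 \left(-58\right) = -406$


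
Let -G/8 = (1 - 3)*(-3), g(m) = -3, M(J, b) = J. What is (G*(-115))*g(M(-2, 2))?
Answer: -16560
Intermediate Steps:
G = -48 (G = -8*(1 - 3)*(-3) = -(-16)*(-3) = -8*6 = -48)
(G*(-115))*g(M(-2, 2)) = -48*(-115)*(-3) = 5520*(-3) = -16560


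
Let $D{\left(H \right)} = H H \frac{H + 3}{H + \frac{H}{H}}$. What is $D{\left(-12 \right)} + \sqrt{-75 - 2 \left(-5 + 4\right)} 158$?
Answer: $\frac{1296}{11} + 158 i \sqrt{73} \approx 117.82 + 1350.0 i$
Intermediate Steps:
$D{\left(H \right)} = \frac{H^{2} \left(3 + H\right)}{1 + H}$ ($D{\left(H \right)} = H^{2} \frac{3 + H}{H + 1} = H^{2} \frac{3 + H}{1 + H} = \frac{H^{2} \left(3 + H\right)}{1 + H}$)
$D{\left(-12 \right)} + \sqrt{-75 - 2 \left(-5 + 4\right)} 158 = \frac{\left(-12\right)^{2} \left(3 - 12\right)}{1 - 12} + \sqrt{-75 - 2 \left(-5 + 4\right)} 158 = 144 \frac{1}{-11} \left(-9\right) + \sqrt{-75 - -2} \cdot 158 = 144 \left(- \frac{1}{11}\right) \left(-9\right) + \sqrt{-75 + 2} \cdot 158 = \frac{1296}{11} + \sqrt{-73} \cdot 158 = \frac{1296}{11} + i \sqrt{73} \cdot 158 = \frac{1296}{11} + 158 i \sqrt{73}$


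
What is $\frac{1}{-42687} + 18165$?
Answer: $\frac{775409354}{42687} \approx 18165.0$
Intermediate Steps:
$\frac{1}{-42687} + 18165 = - \frac{1}{42687} + 18165 = \frac{775409354}{42687}$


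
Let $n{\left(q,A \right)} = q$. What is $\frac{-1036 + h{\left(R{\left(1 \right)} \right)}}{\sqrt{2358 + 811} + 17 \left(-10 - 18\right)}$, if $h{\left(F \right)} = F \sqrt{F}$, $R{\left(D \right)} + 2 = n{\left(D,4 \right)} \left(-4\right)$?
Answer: $\frac{1036 + 6 i \sqrt{6}}{476 - \sqrt{3169}} \approx 2.4684 + 0.035017 i$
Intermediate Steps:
$R{\left(D \right)} = -2 - 4 D$ ($R{\left(D \right)} = -2 + D \left(-4\right) = -2 - 4 D$)
$h{\left(F \right)} = F^{\frac{3}{2}}$
$\frac{-1036 + h{\left(R{\left(1 \right)} \right)}}{\sqrt{2358 + 811} + 17 \left(-10 - 18\right)} = \frac{-1036 + \left(-2 - 4\right)^{\frac{3}{2}}}{\sqrt{2358 + 811} + 17 \left(-10 - 18\right)} = \frac{-1036 + \left(-2 - 4\right)^{\frac{3}{2}}}{\sqrt{3169} + 17 \left(-28\right)} = \frac{-1036 + \left(-6\right)^{\frac{3}{2}}}{\sqrt{3169} - 476} = \frac{-1036 - 6 i \sqrt{6}}{-476 + \sqrt{3169}}$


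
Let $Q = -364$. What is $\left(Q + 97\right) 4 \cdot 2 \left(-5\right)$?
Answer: $10680$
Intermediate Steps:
$\left(Q + 97\right) 4 \cdot 2 \left(-5\right) = \left(-364 + 97\right) 4 \cdot 2 \left(-5\right) = - 267 \cdot 8 \left(-5\right) = \left(-267\right) \left(-40\right) = 10680$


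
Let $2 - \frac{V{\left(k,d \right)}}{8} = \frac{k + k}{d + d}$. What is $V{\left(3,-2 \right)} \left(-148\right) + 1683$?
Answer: $-2461$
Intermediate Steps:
$V{\left(k,d \right)} = 16 - \frac{8 k}{d}$ ($V{\left(k,d \right)} = 16 - 8 \frac{k + k}{d + d} = 16 - 8 \frac{2 k}{2 d} = 16 - 8 \cdot 2 k \frac{1}{2 d} = 16 - 8 \frac{k}{d} = 16 - \frac{8 k}{d}$)
$V{\left(3,-2 \right)} \left(-148\right) + 1683 = \left(16 - \frac{24}{-2}\right) \left(-148\right) + 1683 = \left(16 - 24 \left(- \frac{1}{2}\right)\right) \left(-148\right) + 1683 = \left(16 + 12\right) \left(-148\right) + 1683 = 28 \left(-148\right) + 1683 = -4144 + 1683 = -2461$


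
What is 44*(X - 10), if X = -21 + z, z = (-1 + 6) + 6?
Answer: -880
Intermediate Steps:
z = 11 (z = 5 + 6 = 11)
X = -10 (X = -21 + 11 = -10)
44*(X - 10) = 44*(-10 - 10) = 44*(-20) = -880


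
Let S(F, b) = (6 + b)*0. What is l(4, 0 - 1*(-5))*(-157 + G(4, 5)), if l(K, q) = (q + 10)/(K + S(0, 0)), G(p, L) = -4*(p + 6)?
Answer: -2955/4 ≈ -738.75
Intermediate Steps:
G(p, L) = -24 - 4*p (G(p, L) = -4*(6 + p) = -24 - 4*p)
S(F, b) = 0
l(K, q) = (10 + q)/K (l(K, q) = (q + 10)/(K + 0) = (10 + q)/K)
l(4, 0 - 1*(-5))*(-157 + G(4, 5)) = ((10 + (0 - 1*(-5)))/4)*(-157 + (-24 - 4*4)) = ((10 + (0 + 5))/4)*(-157 + (-24 - 16)) = ((10 + 5)/4)*(-157 - 40) = ((¼)*15)*(-197) = (15/4)*(-197) = -2955/4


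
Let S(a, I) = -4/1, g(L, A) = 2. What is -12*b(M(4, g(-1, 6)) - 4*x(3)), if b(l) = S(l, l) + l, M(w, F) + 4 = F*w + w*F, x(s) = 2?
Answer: 0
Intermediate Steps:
S(a, I) = -4 (S(a, I) = -4*1 = -4)
M(w, F) = -4 + 2*F*w (M(w, F) = -4 + (F*w + w*F) = -4 + (F*w + F*w) = -4 + 2*F*w)
b(l) = -4 + l
-12*b(M(4, g(-1, 6)) - 4*x(3)) = -12*(-4 + ((-4 + 2*2*4) - 4*2)) = -12*(-4 + ((-4 + 16) - 8)) = -12*(-4 + (12 - 8)) = -12*(-4 + 4) = -12*0 = 0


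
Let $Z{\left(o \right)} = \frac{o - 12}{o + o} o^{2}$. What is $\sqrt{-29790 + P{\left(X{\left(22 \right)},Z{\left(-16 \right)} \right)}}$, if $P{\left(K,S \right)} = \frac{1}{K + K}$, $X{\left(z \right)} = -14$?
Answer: $\frac{i \sqrt{5838847}}{14} \approx 172.6 i$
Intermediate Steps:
$Z{\left(o \right)} = \frac{o \left(-12 + o\right)}{2}$ ($Z{\left(o \right)} = \frac{-12 + o}{2 o} o^{2} = \frac{o \left(-12 + o\right)}{2}$)
$P{\left(K,S \right)} = \frac{1}{2 K}$
$\sqrt{-29790 + P{\left(X{\left(22 \right)},Z{\left(-16 \right)} \right)}} = \sqrt{-29790 + \frac{1}{2 \left(-14\right)}} = \sqrt{-29790 + \frac{1}{2} \left(- \frac{1}{14}\right)} = \sqrt{-29790 - \frac{1}{28}} = \sqrt{- \frac{834121}{28}} = \frac{i \sqrt{5838847}}{14}$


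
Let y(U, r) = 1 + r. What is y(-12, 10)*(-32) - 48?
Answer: -400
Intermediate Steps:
y(-12, 10)*(-32) - 48 = (1 + 10)*(-32) - 48 = 11*(-32) - 48 = -352 - 48 = -400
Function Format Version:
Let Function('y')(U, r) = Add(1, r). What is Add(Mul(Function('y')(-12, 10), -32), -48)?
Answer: -400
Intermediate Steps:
Add(Mul(Function('y')(-12, 10), -32), -48) = Add(Mul(Add(1, 10), -32), -48) = Add(Mul(11, -32), -48) = Add(-352, -48) = -400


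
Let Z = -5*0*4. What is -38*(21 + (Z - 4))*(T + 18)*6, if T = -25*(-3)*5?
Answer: -1523268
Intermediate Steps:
Z = 0 (Z = 0*4 = 0)
T = 375 (T = -5*(-15)*5 = 75*5 = 375)
-38*(21 + (Z - 4))*(T + 18)*6 = -38*(21 + (0 - 4))*(375 + 18)*6 = -38*(21 - 4)*393*6 = -646*393*6 = -38*6681*6 = -253878*6 = -1523268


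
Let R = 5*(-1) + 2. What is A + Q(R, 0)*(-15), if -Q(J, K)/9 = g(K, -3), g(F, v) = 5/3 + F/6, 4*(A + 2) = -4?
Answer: 222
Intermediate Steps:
A = -3 (A = -2 + (¼)*(-4) = -2 - 1 = -3)
g(F, v) = 5/3 + F/6 (g(F, v) = 5*(⅓) + F*(⅙) = 5/3 + F/6)
R = -3 (R = -5 + 2 = -3)
Q(J, K) = -15 - 3*K/2 (Q(J, K) = -9*(5/3 + K/6) = -15 - 3*K/2)
A + Q(R, 0)*(-15) = -3 + (-15 - 3/2*0)*(-15) = -3 + (-15 + 0)*(-15) = -3 - 15*(-15) = -3 + 225 = 222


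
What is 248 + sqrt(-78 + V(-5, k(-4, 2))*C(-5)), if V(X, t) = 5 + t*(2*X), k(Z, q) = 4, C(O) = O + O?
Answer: 248 + 4*sqrt(17) ≈ 264.49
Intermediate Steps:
C(O) = 2*O
V(X, t) = 5 + 2*X*t
248 + sqrt(-78 + V(-5, k(-4, 2))*C(-5)) = 248 + sqrt(-78 + (5 + 2*(-5)*4)*(2*(-5))) = 248 + sqrt(-78 + (5 - 40)*(-10)) = 248 + sqrt(-78 - 35*(-10)) = 248 + sqrt(-78 + 350) = 248 + sqrt(272) = 248 + 4*sqrt(17)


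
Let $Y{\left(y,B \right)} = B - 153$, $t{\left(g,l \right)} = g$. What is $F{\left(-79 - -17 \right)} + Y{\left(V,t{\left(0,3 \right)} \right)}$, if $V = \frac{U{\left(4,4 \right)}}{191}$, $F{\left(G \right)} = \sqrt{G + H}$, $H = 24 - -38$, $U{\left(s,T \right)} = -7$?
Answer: $-153$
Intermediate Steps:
$H = 62$ ($H = 24 + 38 = 62$)
$F{\left(G \right)} = \sqrt{62 + G}$ ($F{\left(G \right)} = \sqrt{G + 62} = \sqrt{62 + G}$)
$V = - \frac{7}{191} \approx -0.036649$
$Y{\left(y,B \right)} = -153 + B$
$F{\left(-79 - -17 \right)} + Y{\left(V,t{\left(0,3 \right)} \right)} = \sqrt{62 - 62} + \left(-153 + 0\right) = \sqrt{62 + \left(-79 + 17\right)} - 153 = \sqrt{62 - 62} - 153 = \sqrt{0} - 153 = 0 - 153 = -153$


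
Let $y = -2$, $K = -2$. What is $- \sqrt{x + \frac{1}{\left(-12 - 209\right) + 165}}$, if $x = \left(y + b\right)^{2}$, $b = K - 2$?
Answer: $- \frac{\sqrt{28210}}{28} \approx -5.9985$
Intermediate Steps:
$b = -4$ ($b = -2 - 2 = -4$)
$x = 36$ ($x = \left(-2 - 4\right)^{2} = \left(-6\right)^{2} = 36$)
$- \sqrt{x + \frac{1}{\left(-12 - 209\right) + 165}} = - \sqrt{36 + \frac{1}{\left(-12 - 209\right) + 165}} = - \sqrt{36 + \frac{1}{-221 + 165}} = - \sqrt{36 + \frac{1}{-56}} = - \sqrt{36 - \frac{1}{56}} = - \sqrt{\frac{2015}{56}} = - \frac{\sqrt{28210}}{28}$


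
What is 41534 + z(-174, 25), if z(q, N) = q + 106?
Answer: 41466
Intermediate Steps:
z(q, N) = 106 + q
41534 + z(-174, 25) = 41534 + (106 - 174) = 41534 - 68 = 41466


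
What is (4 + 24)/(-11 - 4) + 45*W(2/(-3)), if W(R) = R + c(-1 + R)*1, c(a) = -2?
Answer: -1828/15 ≈ -121.87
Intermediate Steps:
W(R) = -2 + R (W(R) = R - 2*1 = R - 2 = -2 + R)
(4 + 24)/(-11 - 4) + 45*W(2/(-3)) = (4 + 24)/(-11 - 4) + 45*(-2 + 2/(-3)) = 28/(-15) + 45*(-2 + 2*(-⅓)) = 28*(-1/15) + 45*(-2 - ⅔) = -28/15 + 45*(-8/3) = -28/15 - 120 = -1828/15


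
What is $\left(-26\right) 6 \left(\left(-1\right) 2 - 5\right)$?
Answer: $1092$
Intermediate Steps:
$\left(-26\right) 6 \left(\left(-1\right) 2 - 5\right) = - 156 \left(-2 - 5\right) = \left(-156\right) \left(-7\right) = 1092$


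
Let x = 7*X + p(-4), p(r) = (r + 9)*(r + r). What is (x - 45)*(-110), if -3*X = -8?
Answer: 21890/3 ≈ 7296.7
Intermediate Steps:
X = 8/3 (X = -⅓*(-8) = 8/3 ≈ 2.6667)
p(r) = 2*r*(9 + r) (p(r) = (9 + r)*(2*r) = 2*r*(9 + r))
x = -64/3 (x = 7*(8/3) + 2*(-4)*(9 - 4) = 56/3 + 2*(-4)*5 = 56/3 - 40 = -64/3 ≈ -21.333)
(x - 45)*(-110) = (-64/3 - 45)*(-110) = -199/3*(-110) = 21890/3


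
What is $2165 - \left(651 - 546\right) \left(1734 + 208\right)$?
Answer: $-201745$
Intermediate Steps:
$2165 - \left(651 - 546\right) \left(1734 + 208\right) = 2165 - 105 \cdot 1942 = 2165 - 203910 = -201745$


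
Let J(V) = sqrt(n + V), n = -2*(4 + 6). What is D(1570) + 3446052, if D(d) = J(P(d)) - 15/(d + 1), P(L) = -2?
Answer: 5413747677/1571 + I*sqrt(22) ≈ 3.4461e+6 + 4.6904*I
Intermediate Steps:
n = -20 (n = -2*10 = -20)
J(V) = sqrt(-20 + V)
D(d) = -15/(1 + d) + I*sqrt(22) (D(d) = sqrt(-20 - 2) - 15/(d + 1) = sqrt(-22) - 15/(1 + d) = I*sqrt(22) - 15/(1 + d) = -15/(1 + d) + I*sqrt(22))
D(1570) + 3446052 = (-15 + I*sqrt(22) + I*1570*sqrt(22))/(1 + 1570) + 3446052 = (-15 + I*sqrt(22) + 1570*I*sqrt(22))/1571 + 3446052 = (-15 + 1571*I*sqrt(22))/1571 + 3446052 = (-15/1571 + I*sqrt(22)) + 3446052 = 5413747677/1571 + I*sqrt(22)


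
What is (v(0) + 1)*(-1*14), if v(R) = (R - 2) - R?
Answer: 14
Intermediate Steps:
v(R) = -2 (v(R) = (-2 + R) - R = -2)
(v(0) + 1)*(-1*14) = (-2 + 1)*(-1*14) = -1*(-14) = 14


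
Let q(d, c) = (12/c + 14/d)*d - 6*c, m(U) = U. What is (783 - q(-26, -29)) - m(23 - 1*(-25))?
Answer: 15551/29 ≈ 536.24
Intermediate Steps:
q(d, c) = -6*c + d*(12/c + 14/d) (q(d, c) = d*(12/c + 14/d) - 6*c = -6*c + d*(12/c + 14/d))
(783 - q(-26, -29)) - m(23 - 1*(-25)) = (783 - (14 - 6*(-29) + 12*(-26)/(-29))) - (23 - 1*(-25)) = (783 - (14 + 174 + 12*(-26)*(-1/29))) - (23 + 25) = (783 - (14 + 174 + 312/29)) - 1*48 = (783 - 1*5764/29) - 48 = (783 - 5764/29) - 48 = 16943/29 - 48 = 15551/29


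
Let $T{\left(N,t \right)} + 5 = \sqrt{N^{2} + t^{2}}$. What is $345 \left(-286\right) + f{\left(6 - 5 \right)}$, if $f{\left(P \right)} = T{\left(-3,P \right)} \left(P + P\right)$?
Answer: $-98680 + 2 \sqrt{10} \approx -98674.0$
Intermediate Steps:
$T{\left(N,t \right)} = -5 + \sqrt{N^{2} + t^{2}}$
$f{\left(P \right)} = 2 P \left(-5 + \sqrt{9 + P^{2}}\right)$ ($f{\left(P \right)} = \left(-5 + \sqrt{\left(-3\right)^{2} + P^{2}}\right) \left(P + P\right) = \left(-5 + \sqrt{9 + P^{2}}\right) 2 P = 2 P \left(-5 + \sqrt{9 + P^{2}}\right)$)
$345 \left(-286\right) + f{\left(6 - 5 \right)} = 345 \left(-286\right) + 2 \left(6 - 5\right) \left(-5 + \sqrt{9 + \left(6 - 5\right)^{2}}\right) = -98670 + 2 \left(6 - 5\right) \left(-5 + \sqrt{9 + \left(6 - 5\right)^{2}}\right) = -98670 + 2 \cdot 1 \left(-5 + \sqrt{9 + 1^{2}}\right) = -98670 + 2 \cdot 1 \left(-5 + \sqrt{9 + 1}\right) = -98670 + 2 \cdot 1 \left(-5 + \sqrt{10}\right) = -98670 - \left(10 - 2 \sqrt{10}\right) = -98680 + 2 \sqrt{10}$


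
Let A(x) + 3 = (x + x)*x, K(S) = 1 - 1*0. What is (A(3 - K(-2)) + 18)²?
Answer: 529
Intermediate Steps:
K(S) = 1 (K(S) = 1 + 0 = 1)
A(x) = -3 + 2*x² (A(x) = -3 + (x + x)*x = -3 + (2*x)*x = -3 + 2*x²)
(A(3 - K(-2)) + 18)² = ((-3 + 2*(3 - 1*1)²) + 18)² = ((-3 + 2*(3 - 1)²) + 18)² = ((-3 + 2*2²) + 18)² = ((-3 + 2*4) + 18)² = ((-3 + 8) + 18)² = (5 + 18)² = 23² = 529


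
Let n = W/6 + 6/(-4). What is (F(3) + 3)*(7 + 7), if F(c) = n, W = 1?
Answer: 70/3 ≈ 23.333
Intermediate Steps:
n = -4/3 (n = 1/6 + 6/(-4) = 1*(⅙) + 6*(-¼) = ⅙ - 3/2 = -4/3 ≈ -1.3333)
F(c) = -4/3
(F(3) + 3)*(7 + 7) = (-4/3 + 3)*(7 + 7) = (5/3)*14 = 70/3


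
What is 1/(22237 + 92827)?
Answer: 1/115064 ≈ 8.6908e-6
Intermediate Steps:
1/(22237 + 92827) = 1/115064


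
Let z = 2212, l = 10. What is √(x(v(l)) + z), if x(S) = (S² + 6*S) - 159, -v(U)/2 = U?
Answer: √2333 ≈ 48.301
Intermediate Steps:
v(U) = -2*U
x(S) = -159 + S² + 6*S
√(x(v(l)) + z) = √((-159 + (-2*10)² + 6*(-2*10)) + 2212) = √((-159 + (-20)² + 6*(-20)) + 2212) = √((-159 + 400 - 120) + 2212) = √(121 + 2212) = √2333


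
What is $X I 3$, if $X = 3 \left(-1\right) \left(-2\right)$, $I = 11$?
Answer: $198$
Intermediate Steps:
$X = 6$ ($X = \left(-3\right) \left(-2\right) = 6$)
$X I 3 = 6 \cdot 11 \cdot 3 = 66 \cdot 3 = 198$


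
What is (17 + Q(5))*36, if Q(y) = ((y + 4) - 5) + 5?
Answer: 936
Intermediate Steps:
Q(y) = 4 + y (Q(y) = ((4 + y) - 5) + 5 = (-1 + y) + 5 = 4 + y)
(17 + Q(5))*36 = (17 + (4 + 5))*36 = (17 + 9)*36 = 26*36 = 936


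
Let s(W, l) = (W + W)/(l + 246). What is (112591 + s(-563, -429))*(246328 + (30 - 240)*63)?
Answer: 4803049324342/183 ≈ 2.6246e+10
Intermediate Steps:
s(W, l) = 2*W/(246 + l) (s(W, l) = (2*W)/(246 + l) = 2*W/(246 + l))
(112591 + s(-563, -429))*(246328 + (30 - 240)*63) = (112591 + 2*(-563)/(246 - 429))*(246328 + (30 - 240)*63) = (112591 + 2*(-563)/(-183))*(246328 - 210*63) = (112591 + 2*(-563)*(-1/183))*(246328 - 13230) = (112591 + 1126/183)*233098 = (20605279/183)*233098 = 4803049324342/183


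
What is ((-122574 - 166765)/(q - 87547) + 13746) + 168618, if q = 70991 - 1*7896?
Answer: 4459453867/24452 ≈ 1.8238e+5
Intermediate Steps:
q = 63095 (q = 70991 - 7896 = 63095)
((-122574 - 166765)/(q - 87547) + 13746) + 168618 = ((-122574 - 166765)/(63095 - 87547) + 13746) + 168618 = (-289339/(-24452) + 13746) + 168618 = (-289339*(-1/24452) + 13746) + 168618 = (289339/24452 + 13746) + 168618 = 336406531/24452 + 168618 = 4459453867/24452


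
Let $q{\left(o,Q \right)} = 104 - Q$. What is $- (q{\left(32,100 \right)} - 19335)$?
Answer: $19331$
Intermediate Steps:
$- (q{\left(32,100 \right)} - 19335) = - (\left(104 - 100\right) - 19335) = - (4 - 19335) = \left(-1\right) \left(-19331\right) = 19331$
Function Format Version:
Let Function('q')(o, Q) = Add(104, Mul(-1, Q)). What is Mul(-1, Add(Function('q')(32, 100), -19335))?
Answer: 19331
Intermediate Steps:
Mul(-1, Add(Function('q')(32, 100), -19335)) = Mul(-1, Add(Add(104, Mul(-1, 100)), -19335)) = Mul(-1, Add(Add(104, -100), -19335)) = Mul(-1, Add(4, -19335)) = Mul(-1, -19331) = 19331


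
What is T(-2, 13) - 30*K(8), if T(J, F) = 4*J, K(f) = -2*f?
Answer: 472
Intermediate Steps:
T(-2, 13) - 30*K(8) = 4*(-2) - (-60)*8 = -8 - 30*(-16) = -8 + 480 = 472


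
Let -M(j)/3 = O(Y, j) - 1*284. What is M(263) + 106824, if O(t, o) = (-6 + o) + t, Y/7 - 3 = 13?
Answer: 106569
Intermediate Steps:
Y = 112 (Y = 21 + 7*13 = 21 + 91 = 112)
O(t, o) = -6 + o + t
M(j) = 534 - 3*j (M(j) = -3*((-6 + j + 112) - 1*284) = -3*((106 + j) - 284) = -3*(-178 + j) = 534 - 3*j)
M(263) + 106824 = (534 - 3*263) + 106824 = (534 - 789) + 106824 = -255 + 106824 = 106569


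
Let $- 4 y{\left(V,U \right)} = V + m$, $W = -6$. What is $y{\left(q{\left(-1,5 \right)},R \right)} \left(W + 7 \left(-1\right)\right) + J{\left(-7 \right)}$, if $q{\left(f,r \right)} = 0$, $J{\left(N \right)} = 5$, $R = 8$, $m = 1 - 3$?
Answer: $- \frac{3}{2} \approx -1.5$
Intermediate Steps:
$m = -2$
$y{\left(V,U \right)} = \frac{1}{2} - \frac{V}{4}$ ($y{\left(V,U \right)} = - \frac{V - 2}{4} = - \frac{-2 + V}{4} = \frac{1}{2} - \frac{V}{4}$)
$y{\left(q{\left(-1,5 \right)},R \right)} \left(W + 7 \left(-1\right)\right) + J{\left(-7 \right)} = \left(\frac{1}{2} - 0\right) \left(-6 + 7 \left(-1\right)\right) + 5 = \left(\frac{1}{2} + 0\right) \left(-6 - 7\right) + 5 = \frac{1}{2} \left(-13\right) + 5 = - \frac{13}{2} + 5 = - \frac{3}{2}$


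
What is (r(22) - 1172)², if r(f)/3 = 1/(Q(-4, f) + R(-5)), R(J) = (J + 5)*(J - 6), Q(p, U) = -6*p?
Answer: 87890625/64 ≈ 1.3733e+6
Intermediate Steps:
R(J) = (-6 + J)*(5 + J) (R(J) = (5 + J)*(-6 + J) = (-6 + J)*(5 + J))
r(f) = ⅛ (r(f) = 3/(-6*(-4) + (-30 + (-5)² - 1*(-5))) = 3/(24 + (-30 + 25 + 5)) = 3/(24 + 0) = 3/24 = 3*(1/24) = ⅛)
(r(22) - 1172)² = (⅛ - 1172)² = (-9375/8)² = 87890625/64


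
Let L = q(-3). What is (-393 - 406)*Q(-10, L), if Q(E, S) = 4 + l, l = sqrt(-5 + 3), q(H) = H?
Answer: -3196 - 799*I*sqrt(2) ≈ -3196.0 - 1130.0*I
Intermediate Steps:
L = -3
l = I*sqrt(2) (l = sqrt(-2) = I*sqrt(2) ≈ 1.4142*I)
Q(E, S) = 4 + I*sqrt(2)
(-393 - 406)*Q(-10, L) = (-393 - 406)*(4 + I*sqrt(2)) = -799*(4 + I*sqrt(2)) = -3196 - 799*I*sqrt(2)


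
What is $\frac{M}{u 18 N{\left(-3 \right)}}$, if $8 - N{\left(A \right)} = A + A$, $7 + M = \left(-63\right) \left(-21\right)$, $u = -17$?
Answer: $- \frac{47}{153} \approx -0.30719$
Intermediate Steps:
$M = 1316$ ($M = -7 - -1323 = -7 + 1323 = 1316$)
$N{\left(A \right)} = 8 - 2 A$ ($N{\left(A \right)} = 8 - \left(A + A\right) = 8 - 2 A$)
$\frac{M}{u 18 N{\left(-3 \right)}} = \frac{1316}{\left(-17\right) 18 \left(8 - -6\right)} = \frac{1316}{\left(-306\right) \left(8 + 6\right)} = \frac{1316}{\left(-306\right) 14} = \frac{1316}{-4284} = 1316 \left(- \frac{1}{4284}\right) = - \frac{47}{153}$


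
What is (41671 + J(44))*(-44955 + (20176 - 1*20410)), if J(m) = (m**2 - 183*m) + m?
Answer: -1608683211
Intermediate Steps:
J(m) = m**2 - 182*m
(41671 + J(44))*(-44955 + (20176 - 1*20410)) = (41671 + 44*(-182 + 44))*(-44955 + (20176 - 1*20410)) = (41671 + 44*(-138))*(-44955 + (20176 - 20410)) = (41671 - 6072)*(-44955 - 234) = 35599*(-45189) = -1608683211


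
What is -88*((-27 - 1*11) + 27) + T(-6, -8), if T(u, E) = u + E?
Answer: 954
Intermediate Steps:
T(u, E) = E + u
-88*((-27 - 1*11) + 27) + T(-6, -8) = -88*((-27 - 1*11) + 27) + (-8 - 6) = -88*((-27 - 11) + 27) - 14 = -88*(-38 + 27) - 14 = -88*(-11) - 14 = 968 - 14 = 954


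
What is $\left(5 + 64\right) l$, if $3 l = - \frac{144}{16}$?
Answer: $-207$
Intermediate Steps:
$l = -3$ ($l = \frac{\left(-144\right) \frac{1}{16}}{3} = \frac{1}{3} \left(-9\right) = -3$)
$\left(5 + 64\right) l = \left(5 + 64\right) \left(-3\right) = 69 \left(-3\right) = -207$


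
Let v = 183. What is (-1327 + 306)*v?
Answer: -186843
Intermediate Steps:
(-1327 + 306)*v = (-1327 + 306)*183 = -1021*183 = -186843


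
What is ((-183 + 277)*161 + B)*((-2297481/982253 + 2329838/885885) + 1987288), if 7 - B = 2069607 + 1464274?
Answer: -173852411602803169725116/24861805683 ≈ -6.9928e+12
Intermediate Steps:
B = -3533874 (B = 7 - (2069607 + 1464274) = 7 - 1*3533881 = 7 - 3533881 = -3533874)
((-183 + 277)*161 + B)*((-2297481/982253 + 2329838/885885) + 1987288) = ((-183 + 277)*161 - 3533874)*((-2297481/982253 + 2329838/885885) + 1987288) = (94*161 - 3533874)*((-2297481*1/982253 + 2329838*(1/885885)) + 1987288) = (15134 - 3533874)*((-2297481/982253 + 332834/126555) + 1987288) = -3518740*(36169487047/124309028415 + 1987288) = -3518740*247037876630275567/124309028415 = -173852411602803169725116/24861805683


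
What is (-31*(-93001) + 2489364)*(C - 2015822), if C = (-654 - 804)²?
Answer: 590651851090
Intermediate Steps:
C = 2125764 (C = (-1458)² = 2125764)
(-31*(-93001) + 2489364)*(C - 2015822) = (-31*(-93001) + 2489364)*(2125764 - 2015822) = (2883031 + 2489364)*109942 = 5372395*109942 = 590651851090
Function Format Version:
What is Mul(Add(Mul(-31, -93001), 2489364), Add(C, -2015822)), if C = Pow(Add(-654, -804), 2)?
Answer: 590651851090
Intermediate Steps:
C = 2125764 (C = Pow(-1458, 2) = 2125764)
Mul(Add(Mul(-31, -93001), 2489364), Add(C, -2015822)) = Mul(Add(Mul(-31, -93001), 2489364), Add(2125764, -2015822)) = Mul(Add(2883031, 2489364), 109942) = Mul(5372395, 109942) = 590651851090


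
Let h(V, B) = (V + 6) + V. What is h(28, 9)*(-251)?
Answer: -15562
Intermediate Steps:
h(V, B) = 6 + 2*V (h(V, B) = (6 + V) + V = 6 + 2*V)
h(28, 9)*(-251) = (6 + 2*28)*(-251) = (6 + 56)*(-251) = 62*(-251) = -15562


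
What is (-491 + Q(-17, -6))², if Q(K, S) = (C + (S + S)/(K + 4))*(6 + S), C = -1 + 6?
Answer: 241081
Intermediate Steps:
C = 5
Q(K, S) = (5 + 2*S/(4 + K))*(6 + S) (Q(K, S) = (5 + (S + S)/(K + 4))*(6 + S) = (5 + (2*S)/(4 + K))*(6 + S) = (5 + 2*S/(4 + K))*(6 + S))
(-491 + Q(-17, -6))² = (-491 + (120 + 2*(-6)² + 30*(-17) + 32*(-6) + 5*(-17)*(-6))/(4 - 17))² = (-491 + (120 + 2*36 - 510 - 192 + 510)/(-13))² = (-491 - (120 + 72 - 510 - 192 + 510)/13)² = (-491 - 1/13*0)² = (-491 + 0)² = (-491)² = 241081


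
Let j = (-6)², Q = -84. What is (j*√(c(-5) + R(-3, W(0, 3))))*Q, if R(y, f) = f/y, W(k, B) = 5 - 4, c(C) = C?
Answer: -4032*I*√3 ≈ -6983.6*I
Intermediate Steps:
W(k, B) = 1
j = 36
(j*√(c(-5) + R(-3, W(0, 3))))*Q = (36*√(-5 + 1/(-3)))*(-84) = (36*√(-5 + 1*(-⅓)))*(-84) = (36*√(-5 - ⅓))*(-84) = (36*√(-16/3))*(-84) = (36*(4*I*√3/3))*(-84) = (48*I*√3)*(-84) = -4032*I*√3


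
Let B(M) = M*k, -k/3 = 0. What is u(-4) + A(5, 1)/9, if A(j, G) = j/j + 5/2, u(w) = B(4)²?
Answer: 7/18 ≈ 0.38889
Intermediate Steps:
k = 0 (k = -3*0 = 0)
B(M) = 0 (B(M) = M*0 = 0)
u(w) = 0 (u(w) = 0² = 0)
A(j, G) = 7/2 (A(j, G) = 1 + 5*(½) = 1 + 5/2 = 7/2)
u(-4) + A(5, 1)/9 = 0 + (7/2)/9 = 0 + (⅑)*(7/2) = 0 + 7/18 = 7/18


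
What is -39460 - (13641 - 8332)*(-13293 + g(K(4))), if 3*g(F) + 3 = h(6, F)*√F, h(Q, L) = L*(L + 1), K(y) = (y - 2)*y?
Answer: 70538386 - 254832*√2 ≈ 7.0178e+7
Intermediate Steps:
K(y) = y*(-2 + y) (K(y) = (-2 + y)*y = y*(-2 + y))
h(Q, L) = L*(1 + L)
g(F) = -1 + F^(3/2)*(1 + F)/3 (g(F) = -1 + ((F*(1 + F))*√F)/3 = -1 + (F^(3/2)*(1 + F))/3 = -1 + F^(3/2)*(1 + F)/3)
-39460 - (13641 - 8332)*(-13293 + g(K(4))) = -39460 - (13641 - 8332)*(-13293 + (-1 + (4*(-2 + 4))^(3/2)*(1 + 4*(-2 + 4))/3)) = -39460 - 5309*(-13293 + (-1 + (4*2)^(3/2)*(1 + 4*2)/3)) = -39460 - 5309*(-13293 + (-1 + 8^(3/2)*(1 + 8)/3)) = -39460 - 5309*(-13293 + (-1 + (⅓)*(16*√2)*9)) = -39460 - 5309*(-13293 + (-1 + 48*√2)) = -39460 - 5309*(-13294 + 48*√2) = -39460 - (-70577846 + 254832*√2) = -39460 + (70577846 - 254832*√2) = 70538386 - 254832*√2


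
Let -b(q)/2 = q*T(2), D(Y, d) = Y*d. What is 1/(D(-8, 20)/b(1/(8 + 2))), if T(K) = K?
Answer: 1/400 ≈ 0.0025000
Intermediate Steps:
b(q) = -4*q (b(q) = -2*q*2 = -4*q)
1/(D(-8, 20)/b(1/(8 + 2))) = 1/((-8*20)/((-4/(8 + 2)))) = 1/(-160/((-4/10))) = 1/(-160/((-4*1/10))) = 1/(-160/(-2/5)) = 1/(-160*(-5/2)) = 1/400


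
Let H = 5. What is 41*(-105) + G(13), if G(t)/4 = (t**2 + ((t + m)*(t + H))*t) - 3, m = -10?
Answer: -833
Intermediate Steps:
G(t) = -12 + 4*t**2 + 4*t*(-10 + t)*(5 + t) (G(t) = 4*((t**2 + ((t - 10)*(t + 5))*t) - 3) = 4*((t**2 + ((-10 + t)*(5 + t))*t) - 3) = 4*((t**2 + t*(-10 + t)*(5 + t)) - 3) = 4*(-3 + t**2 + t*(-10 + t)*(5 + t)) = -12 + 4*t**2 + 4*t*(-10 + t)*(5 + t))
41*(-105) + G(13) = 41*(-105) + (-12 - 200*13 - 16*13**2 + 4*13**3) = -4305 + (-12 - 2600 - 16*169 + 4*2197) = -4305 + (-12 - 2600 - 2704 + 8788) = -4305 + 3472 = -833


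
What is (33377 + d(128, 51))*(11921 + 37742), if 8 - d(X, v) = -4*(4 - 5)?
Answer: 1657800603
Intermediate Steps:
d(X, v) = 4 (d(X, v) = 8 - (-4)*(4 - 5) = 8 - (-4)*(-1) = 8 - 1*4 = 8 - 4 = 4)
(33377 + d(128, 51))*(11921 + 37742) = (33377 + 4)*(11921 + 37742) = 33381*49663 = 1657800603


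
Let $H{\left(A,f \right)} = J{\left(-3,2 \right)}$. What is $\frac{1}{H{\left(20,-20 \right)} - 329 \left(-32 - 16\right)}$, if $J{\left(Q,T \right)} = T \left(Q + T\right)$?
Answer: $\frac{1}{15790} \approx 6.3331 \cdot 10^{-5}$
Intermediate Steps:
$H{\left(A,f \right)} = -2$ ($H{\left(A,f \right)} = 2 \left(-3 + 2\right) = 2 \left(-1\right) = -2$)
$\frac{1}{H{\left(20,-20 \right)} - 329 \left(-32 - 16\right)} = \frac{1}{-2 - 329 \left(-32 - 16\right)} = \frac{1}{-2 - -15792} = \frac{1}{-2 + 15792} = \frac{1}{15790}$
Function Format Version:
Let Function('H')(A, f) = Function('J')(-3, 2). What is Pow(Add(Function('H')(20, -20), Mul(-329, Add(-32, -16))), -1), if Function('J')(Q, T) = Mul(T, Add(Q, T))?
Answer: Rational(1, 15790) ≈ 6.3331e-5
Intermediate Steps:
Function('H')(A, f) = -2 (Function('H')(A, f) = Mul(2, Add(-3, 2)) = Mul(2, -1) = -2)
Pow(Add(Function('H')(20, -20), Mul(-329, Add(-32, -16))), -1) = Pow(Add(-2, Mul(-329, Add(-32, -16))), -1) = Pow(Add(-2, Mul(-329, -48)), -1) = Pow(Add(-2, 15792), -1) = Pow(15790, -1) = Rational(1, 15790)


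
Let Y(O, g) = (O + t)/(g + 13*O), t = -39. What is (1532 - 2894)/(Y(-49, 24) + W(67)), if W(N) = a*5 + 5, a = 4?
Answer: -834906/15413 ≈ -54.169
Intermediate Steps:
Y(O, g) = (-39 + O)/(g + 13*O) (Y(O, g) = (O - 39)/(g + 13*O) = (-39 + O)/(g + 13*O))
W(N) = 25 (W(N) = 4*5 + 5 = 20 + 5 = 25)
(1532 - 2894)/(Y(-49, 24) + W(67)) = (1532 - 2894)/((-39 - 49)/(24 + 13*(-49)) + 25) = -1362/(-88/(24 - 637) + 25) = -1362/(-88/(-613) + 25) = -1362/(-1/613*(-88) + 25) = -1362/(88/613 + 25) = -1362/15413/613 = -1362*613/15413 = -834906/15413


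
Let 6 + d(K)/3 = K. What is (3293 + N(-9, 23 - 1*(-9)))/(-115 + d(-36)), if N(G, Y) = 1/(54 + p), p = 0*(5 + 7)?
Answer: -177823/13014 ≈ -13.664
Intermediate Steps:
d(K) = -18 + 3*K
p = 0 (p = 0*12 = 0)
N(G, Y) = 1/54 (N(G, Y) = 1/(54 + 0) = 1/54)
(3293 + N(-9, 23 - 1*(-9)))/(-115 + d(-36)) = (3293 + 1/54)/(-115 + (-18 + 3*(-36))) = 177823/(54*(-115 + (-18 - 108))) = 177823/(54*(-115 - 126)) = (177823/54)/(-241) = (177823/54)*(-1/241) = -177823/13014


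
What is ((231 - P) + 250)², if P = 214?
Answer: 71289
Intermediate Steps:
((231 - P) + 250)² = ((231 - 1*214) + 250)² = ((231 - 214) + 250)² = (17 + 250)² = 267² = 71289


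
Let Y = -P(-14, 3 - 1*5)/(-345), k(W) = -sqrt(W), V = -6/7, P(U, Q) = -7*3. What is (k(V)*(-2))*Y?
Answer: -2*I*sqrt(42)/115 ≈ -0.11271*I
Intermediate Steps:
P(U, Q) = -21
V = -6/7 (V = -6*1/7 = -6/7 ≈ -0.85714)
Y = -7/115 (Y = -(-21)/(-345) = -(-21)*(-1)/345 = -1*7/115 = -7/115 ≈ -0.060870)
(k(V)*(-2))*Y = (-sqrt(-6/7)*(-2))*(-7/115) = (-I*sqrt(42)/7*(-2))*(-7/115) = (2*I*sqrt(42)/7)*(-7/115) = -2*I*sqrt(42)/115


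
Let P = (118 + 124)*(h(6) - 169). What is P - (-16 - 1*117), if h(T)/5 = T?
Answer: -33505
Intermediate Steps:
h(T) = 5*T
P = -33638 (P = (118 + 124)*(5*6 - 169) = 242*(30 - 169) = 242*(-139) = -33638)
P - (-16 - 1*117) = -33638 - (-16 - 1*117) = -33638 - (-16 - 117) = -33638 - 1*(-133) = -33638 + 133 = -33505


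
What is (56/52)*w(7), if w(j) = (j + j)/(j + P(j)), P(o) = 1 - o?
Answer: 196/13 ≈ 15.077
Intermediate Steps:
w(j) = 2*j (w(j) = (j + j)/(j + (1 - j)) = (2*j)/1 = (2*j)*1 = 2*j)
(56/52)*w(7) = (56/52)*(2*7) = (56*(1/52))*14 = (14/13)*14 = 196/13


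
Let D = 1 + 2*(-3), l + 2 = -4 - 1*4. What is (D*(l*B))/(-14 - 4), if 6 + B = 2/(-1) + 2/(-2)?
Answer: 25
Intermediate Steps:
l = -10 (l = -2 + (-4 - 1*4) = -2 + (-4 - 4) = -2 - 8 = -10)
D = -5 (D = 1 - 6 = -5)
B = -9 (B = -6 + (2/(-1) + 2/(-2)) = -6 + (2*(-1) + 2*(-½)) = -6 + (-2 - 1) = -6 - 3 = -9)
(D*(l*B))/(-14 - 4) = (-(-50)*(-9))/(-14 - 4) = -5*90/(-18) = -450*(-1/18) = 25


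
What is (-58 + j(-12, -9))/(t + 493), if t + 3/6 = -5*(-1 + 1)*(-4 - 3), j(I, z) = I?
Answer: -28/197 ≈ -0.14213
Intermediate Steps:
t = -1/2 (t = -1/2 - 5*(-1 + 1)*(-4 - 3) = -1/2 - 0*(-7) = -1/2 - 5*0 = -1/2 + 0 = -1/2 ≈ -0.50000)
(-58 + j(-12, -9))/(t + 493) = (-58 - 12)/(-1/2 + 493) = -70/985/2 = -70*2/985 = -28/197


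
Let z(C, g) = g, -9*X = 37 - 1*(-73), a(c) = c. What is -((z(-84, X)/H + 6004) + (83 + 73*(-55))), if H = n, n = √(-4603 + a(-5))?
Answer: -2072 - 55*I*√2/432 ≈ -2072.0 - 0.18005*I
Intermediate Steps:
X = -110/9 (X = -(37 - 1*(-73))/9 = -(37 + 73)/9 = -⅑*110 = -110/9 ≈ -12.222)
n = 48*I*√2 (n = √(-4603 - 5) = √(-4608) = 48*I*√2 ≈ 67.882*I)
H = 48*I*√2 ≈ 67.882*I
-((z(-84, X)/H + 6004) + (83 + 73*(-55))) = -((-110*(-I*√2/96)/9 + 6004) + (83 + 73*(-55))) = -((-(-55)*I*√2/432 + 6004) + (83 - 4015)) = -((55*I*√2/432 + 6004) - 3932) = -((6004 + 55*I*√2/432) - 3932) = -(2072 + 55*I*√2/432) = -2072 - 55*I*√2/432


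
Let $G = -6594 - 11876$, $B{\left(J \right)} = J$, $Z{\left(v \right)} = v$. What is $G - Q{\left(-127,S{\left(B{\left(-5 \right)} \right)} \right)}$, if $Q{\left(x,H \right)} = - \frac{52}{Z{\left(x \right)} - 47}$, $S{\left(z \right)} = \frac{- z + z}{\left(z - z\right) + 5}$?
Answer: $- \frac{1606916}{87} \approx -18470.0$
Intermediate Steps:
$S{\left(z \right)} = 0$ ($S{\left(z \right)} = \frac{0}{0 + 5} = \frac{0}{5} = 0 \cdot \frac{1}{5} = 0$)
$Q{\left(x,H \right)} = - \frac{52}{-47 + x}$ ($Q{\left(x,H \right)} = - \frac{52}{x - 47} = - \frac{52}{-47 + x}$)
$G = -18470$
$G - Q{\left(-127,S{\left(B{\left(-5 \right)} \right)} \right)} = -18470 - - \frac{52}{-47 - 127} = -18470 - - \frac{52}{-174} = -18470 - \left(-52\right) \left(- \frac{1}{174}\right) = -18470 - \frac{26}{87} = - \frac{1606916}{87}$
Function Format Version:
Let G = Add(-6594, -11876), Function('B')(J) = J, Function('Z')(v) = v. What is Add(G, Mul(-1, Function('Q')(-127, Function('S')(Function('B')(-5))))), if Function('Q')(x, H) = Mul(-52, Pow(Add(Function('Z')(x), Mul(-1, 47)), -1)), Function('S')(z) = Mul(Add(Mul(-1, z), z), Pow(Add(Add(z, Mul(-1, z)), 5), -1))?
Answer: Rational(-1606916, 87) ≈ -18470.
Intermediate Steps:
Function('S')(z) = 0 (Function('S')(z) = Mul(0, Pow(Add(0, 5), -1)) = Mul(0, Pow(5, -1)) = Mul(0, Rational(1, 5)) = 0)
Function('Q')(x, H) = Mul(-52, Pow(Add(-47, x), -1)) (Function('Q')(x, H) = Mul(-52, Pow(Add(x, Mul(-1, 47)), -1)) = Mul(-52, Pow(Add(x, -47), -1)) = Mul(-52, Pow(Add(-47, x), -1)))
G = -18470
Add(G, Mul(-1, Function('Q')(-127, Function('S')(Function('B')(-5))))) = Add(-18470, Mul(-1, Mul(-52, Pow(Add(-47, -127), -1)))) = Add(-18470, Mul(-1, Mul(-52, Pow(-174, -1)))) = Add(-18470, Mul(-1, Mul(-52, Rational(-1, 174)))) = Add(-18470, Mul(-1, Rational(26, 87))) = Add(-18470, Rational(-26, 87)) = Rational(-1606916, 87)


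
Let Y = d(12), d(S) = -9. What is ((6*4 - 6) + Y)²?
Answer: 81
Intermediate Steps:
Y = -9
((6*4 - 6) + Y)² = ((6*4 - 6) - 9)² = ((24 - 6) - 9)² = (18 - 9)² = 9² = 81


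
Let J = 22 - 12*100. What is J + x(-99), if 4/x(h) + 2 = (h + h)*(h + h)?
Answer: -23089976/19601 ≈ -1178.0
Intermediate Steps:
J = -1178 (J = 22 - 1200 = -1178)
x(h) = 4/(-2 + 4*h²) (x(h) = 4/(-2 + (h + h)*(h + h)) = 4/(-2 + (2*h)*(2*h)) = 4/(-2 + 4*h²))
J + x(-99) = -1178 + 2/(-1 + 2*(-99)²) = -1178 + 2/(-1 + 2*9801) = -1178 + 2/(-1 + 19602) = -1178 + 2/19601 = -23089976/19601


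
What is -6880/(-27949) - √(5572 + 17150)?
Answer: 6880/27949 - √22722 ≈ -150.49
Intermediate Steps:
-6880/(-27949) - √(5572 + 17150) = -6880*(-1/27949) - √22722 = 6880/27949 - √22722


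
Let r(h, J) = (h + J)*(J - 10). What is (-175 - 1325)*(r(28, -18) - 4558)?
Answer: 7257000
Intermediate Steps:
r(h, J) = (-10 + J)*(J + h) (r(h, J) = (J + h)*(-10 + J) = (-10 + J)*(J + h))
(-175 - 1325)*(r(28, -18) - 4558) = (-175 - 1325)*(((-18)**2 - 10*(-18) - 10*28 - 18*28) - 4558) = -1500*((324 + 180 - 280 - 504) - 4558) = -1500*(-280 - 4558) = -1500*(-4838) = 7257000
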